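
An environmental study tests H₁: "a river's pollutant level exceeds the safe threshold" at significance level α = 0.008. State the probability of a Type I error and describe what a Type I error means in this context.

P(Type I error) = α = 0.008. A Type I error is rejecting H₀ when H₀ is actually true (false positive) — here, concluding that a river's pollutant level exceeds the safe threshold when in fact this is not the case. Consequence: shutting down a compliant factory unnecessarily.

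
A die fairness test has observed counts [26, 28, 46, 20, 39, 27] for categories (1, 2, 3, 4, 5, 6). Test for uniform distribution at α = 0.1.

Expected = 31 each. χ² = Σ(O-E)²/E = 14.839. df = 5, critical value = 9.236. Reject H₀.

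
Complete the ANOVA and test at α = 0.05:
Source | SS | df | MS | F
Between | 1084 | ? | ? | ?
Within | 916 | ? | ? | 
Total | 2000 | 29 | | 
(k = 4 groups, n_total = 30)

df_between = 3, df_within = 26. MS_between = 361.33, MS_within = 35.23. F = 10.256, F_crit ≈ 2.975. Reject H₀.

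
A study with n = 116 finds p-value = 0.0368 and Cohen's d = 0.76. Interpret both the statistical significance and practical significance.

Statistically significant (p = 0.0368 < 0.05). Cohen's d = 0.76 indicates a medium effect size. Both statistical and practical significance should be considered.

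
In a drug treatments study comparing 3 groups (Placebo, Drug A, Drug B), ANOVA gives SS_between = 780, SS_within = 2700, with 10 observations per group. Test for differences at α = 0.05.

df_between = 2, df_within = 27. F = MS_between/MS_within = 390.0/100.0 = 3.9. F_crit ≈ 3.354. Reject H₀. At least one mean differs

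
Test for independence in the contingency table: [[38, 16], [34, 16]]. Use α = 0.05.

χ² = 0.068. df = 1, critical = 3.841. Fail to reject H₀. No evidence of dependence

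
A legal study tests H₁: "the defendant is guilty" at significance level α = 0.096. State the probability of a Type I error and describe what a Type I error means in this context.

P(Type I error) = α = 0.096. A Type I error is rejecting H₀ when H₀ is actually true (false positive) — here, concluding that the defendant is guilty when in fact this is not the case. Consequence: convicting an innocent person.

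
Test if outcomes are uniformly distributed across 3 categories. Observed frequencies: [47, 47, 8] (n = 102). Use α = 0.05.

Expected = 34 each. χ² = Σ(O-E)²/E = 29.824. df = 2, critical value = 5.991. Reject H₀.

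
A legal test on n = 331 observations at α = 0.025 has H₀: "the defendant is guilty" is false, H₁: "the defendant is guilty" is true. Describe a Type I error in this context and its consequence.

Type I error: rejecting H₀ when it is true — concluding that the defendant is guilty when in fact it is not. Consequence: convicting an innocent person.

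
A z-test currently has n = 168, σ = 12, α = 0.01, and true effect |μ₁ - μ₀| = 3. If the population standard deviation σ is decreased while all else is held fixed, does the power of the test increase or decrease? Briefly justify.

Power increases: a smaller σ shrinks the standard error σ/√n, moving the sampling distribution under H₁ further from the critical value.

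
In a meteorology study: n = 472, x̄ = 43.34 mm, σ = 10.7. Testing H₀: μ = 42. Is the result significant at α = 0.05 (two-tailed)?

z = (43.34 - 42)/(10.7/√472) = 2.721. Since |z| > 1.96, significant at α = 0.05.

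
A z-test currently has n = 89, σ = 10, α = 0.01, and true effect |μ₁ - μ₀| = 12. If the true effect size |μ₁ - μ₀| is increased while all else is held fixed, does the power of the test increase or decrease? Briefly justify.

Power increases: a larger true effect increases the non-centrality λ = |μ₁ - μ₀|/(σ/√n).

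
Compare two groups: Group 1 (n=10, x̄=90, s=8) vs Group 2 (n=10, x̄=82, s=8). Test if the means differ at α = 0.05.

Pooled sp = 8.0. t = 2.236, df = 18. Critical t = ±2.101. Reject H₀.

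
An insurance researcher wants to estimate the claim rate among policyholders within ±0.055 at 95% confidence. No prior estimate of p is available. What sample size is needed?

Conservative approach: use p = 0.5 (maximizes p(1-p) = 0.25). n = z²(0.25)/E² = 1.96²×0.25/0.055² = 317.5 → n = 318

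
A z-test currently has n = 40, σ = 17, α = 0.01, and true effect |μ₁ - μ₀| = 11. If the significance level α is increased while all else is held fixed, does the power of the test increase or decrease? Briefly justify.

Power increases: a larger α lowers the critical value, so more of the H₁ sampling distribution falls in the rejection region.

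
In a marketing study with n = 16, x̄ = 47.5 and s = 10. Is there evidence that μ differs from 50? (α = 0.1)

t = (x̄ - μ₀)/(s/√n) = (47.5 - 50)/(10/√16) = -1.0. df = 15, critical t = ±1.753. Fail to reject H₀.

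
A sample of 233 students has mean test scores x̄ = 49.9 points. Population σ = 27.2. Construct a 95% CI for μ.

CI = x̄ ± z*(σ/√n) = 49.9 ± 1.96(27.2/√233) = 49.9 ± 3.49 = (46.41, 53.39)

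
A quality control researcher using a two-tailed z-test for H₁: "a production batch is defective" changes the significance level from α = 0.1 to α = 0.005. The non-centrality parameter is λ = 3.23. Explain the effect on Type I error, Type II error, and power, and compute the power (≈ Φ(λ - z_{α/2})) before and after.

Decreasing α from 0.1 to 0.005:
• Type I error rate decreases (α is the Type I rate by definition).
• Critical value moves from z_{α/2} = 1.645 to 2.807, so power = Φ(λ - z_{α/2}) goes from Φ(3.23 - 1.645) = 0.944 to Φ(3.23 - 2.807) = 0.664.
• Type II error rate β = 1 - power therefore increases (0.056 → 0.336).
Appropriate when false positives are costly — here, scrapping a good batch — wasted material and cost for no reason.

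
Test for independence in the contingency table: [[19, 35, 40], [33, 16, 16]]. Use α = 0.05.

χ² = 16.389. df = 2, critical = 5.991. Reject H₀. Variables are dependent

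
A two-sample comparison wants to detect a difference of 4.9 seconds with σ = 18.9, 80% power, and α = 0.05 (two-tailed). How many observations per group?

n per group = 2(z_α/2 + z_β)²σ²/d² = 2×(1.96 + 0.84)²×18.9²/4.9² = 233.3 → n = 234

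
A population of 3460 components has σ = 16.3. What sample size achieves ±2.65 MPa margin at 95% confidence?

Without FPC: n₀ = (1.96×16.3/2.65)² = 145.343. With FPC: n = n₀N/(n₀+N-1) = 139.5 → n = 140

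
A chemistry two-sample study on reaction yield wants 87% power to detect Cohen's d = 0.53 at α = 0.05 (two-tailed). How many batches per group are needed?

z_{α/2} = 1.96, z_β = Φ⁻¹(0.87) = 1.126. For medium effect (d = 0.53): n per group = 2(z_{α/2} + z_β)²/d² = 2(1.96 + 1.126)²/0.53² = 67.8 → 68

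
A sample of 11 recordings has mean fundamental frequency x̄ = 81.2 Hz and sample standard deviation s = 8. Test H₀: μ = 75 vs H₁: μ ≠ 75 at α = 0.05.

t = (x̄ - μ₀)/(s/√n) = (81.2 - 75)/(8/√11) = 2.57. df = 10, critical t = ±2.228. Reject H₀.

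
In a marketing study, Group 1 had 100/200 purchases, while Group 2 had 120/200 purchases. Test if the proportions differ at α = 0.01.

p̂₁ = 0.5, p̂₂ = 0.6, pooled p̂ = 0.55. z = -2.01. Critical: ±2.576. Fail to reject H₀.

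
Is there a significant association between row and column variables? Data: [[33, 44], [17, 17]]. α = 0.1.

χ² = 0.486. df = 1, critical = 2.706. Fail to reject H₀. No evidence of dependence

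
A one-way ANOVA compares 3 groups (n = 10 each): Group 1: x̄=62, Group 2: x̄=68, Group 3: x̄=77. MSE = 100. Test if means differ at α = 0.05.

Grand mean = 69.0. SS_between = 1140.0, MS_between = 570.0. F = 5.7, F_crit ≈ 3.354. Reject H₀.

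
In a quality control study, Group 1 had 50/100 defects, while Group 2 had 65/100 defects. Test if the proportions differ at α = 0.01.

p̂₁ = 0.5, p̂₂ = 0.65, pooled p̂ = 0.575. z = -2.146. Critical: ±2.576. Fail to reject H₀.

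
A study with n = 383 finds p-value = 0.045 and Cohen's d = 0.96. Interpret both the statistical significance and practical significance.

Statistically significant (p = 0.045 < 0.05). Cohen's d = 0.96 indicates a large effect size. Both statistical and practical significance should be considered.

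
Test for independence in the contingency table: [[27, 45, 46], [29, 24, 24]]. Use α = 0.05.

χ² = 4.977. df = 2, critical = 5.991. Fail to reject H₀. No evidence of dependence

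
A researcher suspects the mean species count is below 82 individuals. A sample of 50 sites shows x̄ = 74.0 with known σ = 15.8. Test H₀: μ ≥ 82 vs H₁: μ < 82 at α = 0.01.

z = -3.58. Critical value: -2.33. Reject H₀.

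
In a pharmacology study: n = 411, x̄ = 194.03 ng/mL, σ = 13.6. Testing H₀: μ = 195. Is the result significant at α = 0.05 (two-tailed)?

z = (194.03 - 195)/(13.6/√411) = -1.446. Since |z| ≤ 1.96, not significant at α = 0.05.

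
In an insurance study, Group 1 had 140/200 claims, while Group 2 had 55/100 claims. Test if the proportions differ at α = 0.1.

p̂₁ = 0.7, p̂₂ = 0.55, pooled p̂ = 0.65. z = 2.568. Critical: ±1.645. Reject H₀.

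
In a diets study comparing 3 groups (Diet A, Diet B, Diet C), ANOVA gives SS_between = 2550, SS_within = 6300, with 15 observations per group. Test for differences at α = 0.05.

df_between = 2, df_within = 42. F = MS_between/MS_within = 1275.0/150.0 = 8.5. F_crit ≈ 3.22. Reject H₀. At least one mean differs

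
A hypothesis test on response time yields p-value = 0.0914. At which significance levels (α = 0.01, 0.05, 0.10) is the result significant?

p = 0.0914. Significant at: α = 0.1.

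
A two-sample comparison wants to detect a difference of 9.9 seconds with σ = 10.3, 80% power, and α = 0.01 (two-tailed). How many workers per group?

n per group = 2(z_α/2 + z_β)²σ²/d² = 2×(2.576 + 0.84)²×10.3²/9.9² = 25.3 → n = 26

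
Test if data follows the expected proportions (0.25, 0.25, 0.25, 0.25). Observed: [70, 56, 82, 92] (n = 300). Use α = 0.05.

Expected: [75.0, 75.0, 75.0, 75.0]. χ² = 9.653. df = 3, critical = 7.815. Reject H₀.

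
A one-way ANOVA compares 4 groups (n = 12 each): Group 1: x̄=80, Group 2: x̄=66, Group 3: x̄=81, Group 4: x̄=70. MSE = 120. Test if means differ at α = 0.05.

Grand mean = 74.25. SS_between = 1977.0, MS_between = 659.0. F = 5.492, F_crit ≈ 2.816. Reject H₀.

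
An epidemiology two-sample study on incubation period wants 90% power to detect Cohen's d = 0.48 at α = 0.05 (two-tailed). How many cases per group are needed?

z_{α/2} = 1.96, z_β = Φ⁻¹(0.9) = 1.282. For small effect (d = 0.48): n per group = 2(z_{α/2} + z_β)²/d² = 2(1.96 + 1.282)²/0.48² = 91.2 → 92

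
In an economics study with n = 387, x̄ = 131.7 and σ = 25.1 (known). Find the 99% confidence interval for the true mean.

CI = x̄ ± z*(σ/√n) = 131.7 ± 2.576(25.1/√387) = 131.7 ± 3.29 = (128.41, 134.99)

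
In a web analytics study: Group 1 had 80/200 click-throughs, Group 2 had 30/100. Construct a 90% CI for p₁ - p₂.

p̂₁ = 0.4, p̂₂ = 0.3. Difference = 0.1. CI = (0.006, 0.194)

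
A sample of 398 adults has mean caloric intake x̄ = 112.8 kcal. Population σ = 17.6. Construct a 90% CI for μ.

CI = x̄ ± z*(σ/√n) = 112.8 ± 1.645(17.6/√398) = 112.8 ± 1.45 = (111.35, 114.25)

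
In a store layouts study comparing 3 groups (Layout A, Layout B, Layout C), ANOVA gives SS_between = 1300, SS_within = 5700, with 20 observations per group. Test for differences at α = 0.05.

df_between = 2, df_within = 57. F = MS_between/MS_within = 650.0/100.0 = 6.5. F_crit ≈ 3.159. Reject H₀. At least one mean differs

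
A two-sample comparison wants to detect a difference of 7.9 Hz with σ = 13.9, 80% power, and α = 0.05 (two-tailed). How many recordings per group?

n per group = 2(z_α/2 + z_β)²σ²/d² = 2×(1.96 + 0.84)²×13.9²/7.9² = 48.5 → n = 49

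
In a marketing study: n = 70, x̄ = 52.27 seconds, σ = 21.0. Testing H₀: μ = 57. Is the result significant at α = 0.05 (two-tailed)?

z = (52.27 - 57)/(21.0/√70) = -1.884. Since |z| ≤ 1.96, not significant at α = 0.05.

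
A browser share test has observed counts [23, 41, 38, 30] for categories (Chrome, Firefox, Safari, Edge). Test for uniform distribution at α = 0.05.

Expected = 33 each. χ² = Σ(O-E)²/E = 6.0. df = 3, critical value = 7.815. Fail to reject H₀.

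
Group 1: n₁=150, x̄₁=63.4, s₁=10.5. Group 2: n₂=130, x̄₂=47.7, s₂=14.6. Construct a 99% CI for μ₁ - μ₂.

Difference = 15.7. SE = √(10.5²/150 + 14.6²/130) = 1.541. CI = (11.73, 19.67)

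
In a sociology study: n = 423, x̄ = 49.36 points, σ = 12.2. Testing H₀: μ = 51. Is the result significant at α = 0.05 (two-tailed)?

z = (49.36 - 51)/(12.2/√423) = -2.765. Since |z| > 1.96, significant at α = 0.05.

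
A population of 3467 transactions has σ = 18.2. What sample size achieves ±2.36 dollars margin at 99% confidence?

Without FPC: n₀ = (2.576×18.2/2.36)² = 394.649. With FPC: n = n₀N/(n₀+N-1) = 354.4 → n = 355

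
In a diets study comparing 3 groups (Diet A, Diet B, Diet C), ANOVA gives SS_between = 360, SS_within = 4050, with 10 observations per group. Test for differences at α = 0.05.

df_between = 2, df_within = 27. F = MS_between/MS_within = 180.0/150.0 = 1.2. F_crit ≈ 3.354. Fail to reject H₀.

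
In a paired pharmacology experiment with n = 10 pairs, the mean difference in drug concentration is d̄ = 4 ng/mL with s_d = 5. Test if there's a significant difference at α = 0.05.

t = d̄/(s_d/√n) = 4/(5/√10) = 2.53. df = 9, critical t = ±2.262. Reject H₀.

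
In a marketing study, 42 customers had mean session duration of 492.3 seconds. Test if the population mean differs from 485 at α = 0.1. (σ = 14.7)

z = (x̄ - μ₀)/(σ/√n) = (492.3 - 485)/(14.7/√42) = 3.218. Critical value: ±1.645. Since |3.218| > 1.645, Reject H₀.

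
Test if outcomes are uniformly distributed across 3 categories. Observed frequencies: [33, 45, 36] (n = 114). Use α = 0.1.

Expected = 38 each. χ² = Σ(O-E)²/E = 2.053. df = 2, critical value = 4.605. Fail to reject H₀.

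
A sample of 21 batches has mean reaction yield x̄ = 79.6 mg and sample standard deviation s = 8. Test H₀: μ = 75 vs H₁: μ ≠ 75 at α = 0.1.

t = (x̄ - μ₀)/(s/√n) = (79.6 - 75)/(8/√21) = 2.635. df = 20, critical t = ±1.725. Reject H₀.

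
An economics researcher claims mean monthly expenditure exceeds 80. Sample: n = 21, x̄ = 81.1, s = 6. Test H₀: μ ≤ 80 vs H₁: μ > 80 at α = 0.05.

t = (81.1 - 80)/(6/√21) = 0.84, df = 20. Critical t = 1.725. Fail to reject H₀.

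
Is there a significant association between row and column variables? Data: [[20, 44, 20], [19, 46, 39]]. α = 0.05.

χ² = 4.108. df = 2, critical = 5.991. Fail to reject H₀. No evidence of dependence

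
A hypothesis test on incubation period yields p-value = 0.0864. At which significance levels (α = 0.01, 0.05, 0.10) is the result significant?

p = 0.0864. Significant at: α = 0.1.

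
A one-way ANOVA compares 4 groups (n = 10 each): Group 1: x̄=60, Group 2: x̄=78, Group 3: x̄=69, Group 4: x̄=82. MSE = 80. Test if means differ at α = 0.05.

Grand mean = 72.25. SS_between = 2887.5, MS_between = 962.5. F = 12.031, F_crit ≈ 2.866. Reject H₀.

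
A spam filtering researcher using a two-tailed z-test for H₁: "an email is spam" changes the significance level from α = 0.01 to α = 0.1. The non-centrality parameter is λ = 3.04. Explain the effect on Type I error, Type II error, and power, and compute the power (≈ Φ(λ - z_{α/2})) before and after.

Increasing α from 0.01 to 0.1:
• Type I error rate increases (α is the Type I rate by definition).
• Critical value moves from z_{α/2} = 2.576 to 1.645, so power = Φ(λ - z_{α/2}) goes from Φ(3.04 - 2.576) = 0.679 to Φ(3.04 - 1.645) = 0.918.
• Type II error rate β = 1 - power therefore decreases (0.321 → 0.082).
Appropriate when false negatives are costly — here, a spam email lands in the inbox.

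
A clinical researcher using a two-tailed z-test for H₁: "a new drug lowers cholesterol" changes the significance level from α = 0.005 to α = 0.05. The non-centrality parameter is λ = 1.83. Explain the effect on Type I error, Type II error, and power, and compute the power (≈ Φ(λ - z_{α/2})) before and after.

Increasing α from 0.005 to 0.05:
• Type I error rate increases (α is the Type I rate by definition).
• Critical value moves from z_{α/2} = 2.807 to 1.96, so power = Φ(λ - z_{α/2}) goes from Φ(1.83 - 2.807) = 0.164 to Φ(1.83 - 1.96) = 0.448.
• Type II error rate β = 1 - power therefore decreases (0.836 → 0.552).
Appropriate when false negatives are costly — here, shelving an effective drug — patients miss out on a treatment that would have helped.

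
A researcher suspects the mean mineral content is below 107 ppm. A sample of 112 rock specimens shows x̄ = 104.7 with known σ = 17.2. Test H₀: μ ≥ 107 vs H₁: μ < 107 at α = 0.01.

z = -1.415. Critical value: -2.33. Fail to reject H₀.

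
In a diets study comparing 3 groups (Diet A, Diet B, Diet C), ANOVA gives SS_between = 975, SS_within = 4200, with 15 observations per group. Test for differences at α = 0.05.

df_between = 2, df_within = 42. F = MS_between/MS_within = 487.5/100.0 = 4.875. F_crit ≈ 3.22. Reject H₀. At least one mean differs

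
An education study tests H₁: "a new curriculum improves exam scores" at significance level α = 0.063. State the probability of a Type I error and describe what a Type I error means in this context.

P(Type I error) = α = 0.063. A Type I error is rejecting H₀ when H₀ is actually true (false positive) — here, concluding that a new curriculum improves exam scores when in fact this is not the case. Consequence: adopting a curriculum that gives no real benefit — disruption for nothing.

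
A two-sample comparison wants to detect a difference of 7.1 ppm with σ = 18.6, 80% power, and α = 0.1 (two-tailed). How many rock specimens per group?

n per group = 2(z_α/2 + z_β)²σ²/d² = 2×(1.645 + 0.84)²×18.6²/7.1² = 84.8 → n = 85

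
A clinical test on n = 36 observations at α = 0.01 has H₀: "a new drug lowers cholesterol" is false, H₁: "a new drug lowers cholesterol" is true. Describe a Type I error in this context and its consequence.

Type I error: rejecting H₀ when it is true — concluding that a new drug lowers cholesterol when in fact it is not. Consequence: approving an ineffective drug — patients take a useless medication and may skip effective alternatives.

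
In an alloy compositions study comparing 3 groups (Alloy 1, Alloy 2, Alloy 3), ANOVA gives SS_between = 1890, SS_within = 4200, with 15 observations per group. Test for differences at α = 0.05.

df_between = 2, df_within = 42. F = MS_between/MS_within = 945.0/100.0 = 9.45. F_crit ≈ 3.22. Reject H₀. At least one mean differs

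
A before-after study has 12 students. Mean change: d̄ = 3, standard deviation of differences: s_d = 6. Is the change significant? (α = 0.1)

t = d̄/(s_d/√n) = 3/(6/√12) = 1.732. df = 11, critical t = ±1.796. Fail to reject H₀.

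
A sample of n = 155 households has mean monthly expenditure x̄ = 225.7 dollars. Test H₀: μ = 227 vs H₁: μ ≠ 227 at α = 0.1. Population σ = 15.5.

z = (x̄ - μ₀)/(σ/√n) = (225.7 - 227)/(15.5/√155) = -1.044. Critical value: ±1.645. Since |-1.044| ≤ 1.645, Fail to reject H₀.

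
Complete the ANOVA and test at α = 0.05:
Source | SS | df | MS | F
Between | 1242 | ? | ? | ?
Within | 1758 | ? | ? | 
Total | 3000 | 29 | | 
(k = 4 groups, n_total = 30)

df_between = 3, df_within = 26. MS_between = 414.0, MS_within = 67.62. F = 6.123, F_crit ≈ 2.975. Reject H₀.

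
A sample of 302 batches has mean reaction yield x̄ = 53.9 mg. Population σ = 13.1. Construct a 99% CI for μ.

CI = x̄ ± z*(σ/√n) = 53.9 ± 2.576(13.1/√302) = 53.9 ± 1.94 = (51.96, 55.84)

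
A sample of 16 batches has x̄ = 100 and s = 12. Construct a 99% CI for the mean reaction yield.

CI = x̄ ± t*(s/√n) = 100 ± 2.947(12/√16) = (91.16, 108.84)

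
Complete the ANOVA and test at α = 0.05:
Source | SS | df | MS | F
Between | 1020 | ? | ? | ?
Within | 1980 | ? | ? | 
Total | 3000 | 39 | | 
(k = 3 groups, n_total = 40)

df_between = 2, df_within = 37. MS_between = 510.0, MS_within = 53.51. F = 9.53, F_crit ≈ 3.252. Reject H₀.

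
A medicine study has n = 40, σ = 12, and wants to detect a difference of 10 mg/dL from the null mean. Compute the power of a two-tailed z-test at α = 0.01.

SE = σ/√n = 12/√40 = 1.897. Non-centrality λ = d/SE = 10/1.897 = 5.27. Power ≈ Φ(λ - z_{α/2}) = Φ(5.27 - 2.576) = Φ(2.694) = 0.996.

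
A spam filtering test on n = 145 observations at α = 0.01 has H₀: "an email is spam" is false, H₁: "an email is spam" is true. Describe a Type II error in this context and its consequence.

Type II error: failing to reject H₀ when it is false — concluding that an email is spam is not supported when in fact it is. Consequence: a spam email lands in the inbox.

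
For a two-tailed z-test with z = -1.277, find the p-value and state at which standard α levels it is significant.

p = 2·P(Z > |-1.277|) = 2·(1 - Φ(1.277)) ≈ 0.2016. Not significant at any standard level.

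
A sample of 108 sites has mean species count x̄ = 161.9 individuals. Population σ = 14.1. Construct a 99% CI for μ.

CI = x̄ ± z*(σ/√n) = 161.9 ± 2.576(14.1/√108) = 161.9 ± 3.5 = (158.4, 165.4)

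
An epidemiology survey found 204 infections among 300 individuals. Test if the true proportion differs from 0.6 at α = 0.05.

p̂ = 0.68, p₀ = 0.6. z = (p̂ - p₀)/√(p₀(1-p₀)/n) = 2.828. Critical: ±1.96. Reject H₀.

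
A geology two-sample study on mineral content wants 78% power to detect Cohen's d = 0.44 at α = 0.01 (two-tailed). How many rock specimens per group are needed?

z_{α/2} = 2.576, z_β = Φ⁻¹(0.78) = 0.772. For small effect (d = 0.44): n per group = 2(z_{α/2} + z_β)²/d² = 2(2.576 + 0.772)²/0.44² = 115.8 → 116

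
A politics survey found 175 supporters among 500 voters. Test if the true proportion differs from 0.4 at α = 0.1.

p̂ = 0.35, p₀ = 0.4. z = (p̂ - p₀)/√(p₀(1-p₀)/n) = -2.282. Critical: ±1.645. Reject H₀.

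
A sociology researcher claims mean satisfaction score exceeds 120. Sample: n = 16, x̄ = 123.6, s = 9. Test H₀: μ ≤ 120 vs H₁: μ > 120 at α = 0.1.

t = (123.6 - 120)/(9/√16) = 1.6, df = 15. Critical t = 1.341. Reject H₀.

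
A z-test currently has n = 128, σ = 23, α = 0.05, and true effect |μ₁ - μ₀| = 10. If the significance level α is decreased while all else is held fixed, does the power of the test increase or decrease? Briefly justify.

Power decreases: a smaller α raises the critical value, so less of the H₁ sampling distribution falls in the rejection region.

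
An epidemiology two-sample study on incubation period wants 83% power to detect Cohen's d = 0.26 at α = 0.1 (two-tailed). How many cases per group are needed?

z_{α/2} = 1.645, z_β = Φ⁻¹(0.83) = 0.954. For small effect (d = 0.26): n per group = 2(z_{α/2} + z_β)²/d² = 2(1.645 + 0.954)²/0.26² = 199.8 → 200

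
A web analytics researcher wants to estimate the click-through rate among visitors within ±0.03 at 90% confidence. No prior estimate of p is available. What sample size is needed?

Conservative approach: use p = 0.5 (maximizes p(1-p) = 0.25). n = z²(0.25)/E² = 1.645²×0.25/0.03² = 751.7 → n = 752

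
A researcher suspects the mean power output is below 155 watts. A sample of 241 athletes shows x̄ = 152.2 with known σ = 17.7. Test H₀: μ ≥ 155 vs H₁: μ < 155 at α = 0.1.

z = -2.456. Critical value: -1.28. Reject H₀.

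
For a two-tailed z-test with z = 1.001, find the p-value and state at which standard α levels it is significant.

p = 2·P(Z > |1.001|) = 2·(1 - Φ(1.001)) ≈ 0.3168. Not significant at any standard level.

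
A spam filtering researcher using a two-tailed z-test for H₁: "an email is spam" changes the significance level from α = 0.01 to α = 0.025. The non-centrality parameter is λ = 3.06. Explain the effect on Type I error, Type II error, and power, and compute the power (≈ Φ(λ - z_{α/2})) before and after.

Increasing α from 0.01 to 0.025:
• Type I error rate increases (α is the Type I rate by definition).
• Critical value moves from z_{α/2} = 2.576 to 2.241, so power = Φ(λ - z_{α/2}) goes from Φ(3.06 - 2.576) = 0.686 to Φ(3.06 - 2.241) = 0.794.
• Type II error rate β = 1 - power therefore decreases (0.314 → 0.206).
Appropriate when false negatives are costly — here, a spam email lands in the inbox.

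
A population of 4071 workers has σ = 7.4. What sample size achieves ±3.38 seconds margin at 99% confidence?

Without FPC: n₀ = (2.576×7.4/3.38)² = 31.807. With FPC: n = n₀N/(n₀+N-1) = 31.6 → n = 32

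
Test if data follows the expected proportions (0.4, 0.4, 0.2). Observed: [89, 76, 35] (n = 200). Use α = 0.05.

Expected: [80.0, 80.0, 40.0]. χ² = 1.837. df = 2, critical = 5.991. Fail to reject H₀.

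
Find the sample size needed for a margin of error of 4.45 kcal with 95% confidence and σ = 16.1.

n = (z*σ/E)² = (1.96×16.1/4.45)² = 50.3 → n = 51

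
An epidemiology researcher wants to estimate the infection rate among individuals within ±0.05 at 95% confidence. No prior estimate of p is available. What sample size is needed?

Conservative approach: use p = 0.5 (maximizes p(1-p) = 0.25). n = z²(0.25)/E² = 1.96²×0.25/0.05² = 384.2 → n = 385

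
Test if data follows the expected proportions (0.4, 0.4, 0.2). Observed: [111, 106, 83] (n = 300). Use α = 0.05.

Expected: [120.0, 120.0, 60.0]. χ² = 11.125. df = 2, critical = 5.991. Reject H₀.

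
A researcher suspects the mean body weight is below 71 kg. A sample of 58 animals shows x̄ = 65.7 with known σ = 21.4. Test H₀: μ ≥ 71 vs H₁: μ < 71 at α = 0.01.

z = -1.886. Critical value: -2.33. Fail to reject H₀.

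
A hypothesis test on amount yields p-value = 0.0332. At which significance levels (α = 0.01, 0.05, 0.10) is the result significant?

p = 0.0332. Significant at: α = 0.05, 0.1.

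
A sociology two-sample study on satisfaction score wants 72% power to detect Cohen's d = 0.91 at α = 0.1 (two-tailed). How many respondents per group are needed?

z_{α/2} = 1.645, z_β = Φ⁻¹(0.72) = 0.583. For large effect (d = 0.91): n per group = 2(z_{α/2} + z_β)²/d² = 2(1.645 + 0.583)²/0.91² = 12.0 → 12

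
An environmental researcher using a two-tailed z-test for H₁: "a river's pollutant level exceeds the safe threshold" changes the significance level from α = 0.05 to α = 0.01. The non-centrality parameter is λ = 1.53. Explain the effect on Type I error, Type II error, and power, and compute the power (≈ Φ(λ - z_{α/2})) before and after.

Decreasing α from 0.05 to 0.01:
• Type I error rate decreases (α is the Type I rate by definition).
• Critical value moves from z_{α/2} = 1.96 to 2.576, so power = Φ(λ - z_{α/2}) goes from Φ(1.53 - 1.96) = 0.334 to Φ(1.53 - 2.576) = 0.148.
• Type II error rate β = 1 - power therefore increases (0.666 → 0.852).
Appropriate when false positives are costly — here, shutting down a compliant factory unnecessarily.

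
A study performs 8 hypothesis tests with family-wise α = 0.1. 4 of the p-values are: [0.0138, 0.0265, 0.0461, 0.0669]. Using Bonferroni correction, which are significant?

Bonferroni α = 0.1/8 = 0.0125. None of the given p-values are significant.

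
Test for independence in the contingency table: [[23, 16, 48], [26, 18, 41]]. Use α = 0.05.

χ² = 0.829. df = 2, critical = 5.991. Fail to reject H₀. No evidence of dependence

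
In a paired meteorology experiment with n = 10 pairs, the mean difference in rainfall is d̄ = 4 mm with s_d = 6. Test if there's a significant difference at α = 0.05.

t = d̄/(s_d/√n) = 4/(6/√10) = 2.108. df = 9, critical t = ±2.262. Fail to reject H₀.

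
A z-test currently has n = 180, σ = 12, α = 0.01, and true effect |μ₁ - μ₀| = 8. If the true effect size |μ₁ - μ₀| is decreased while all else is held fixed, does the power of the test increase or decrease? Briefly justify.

Power decreases: a smaller true effect decreases the non-centrality λ = |μ₁ - μ₀|/(σ/√n).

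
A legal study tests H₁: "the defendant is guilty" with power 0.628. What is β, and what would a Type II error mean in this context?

β = 1 - power = 1 - 0.628 = 0.372. A Type II error is failing to reject H₀ when H₀ is false (false negative) — here, failing to conclude that the defendant is guilty when in fact it is true. Consequence: acquitting a guilty person.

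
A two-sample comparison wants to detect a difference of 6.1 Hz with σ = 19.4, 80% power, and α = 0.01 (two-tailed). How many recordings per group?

n per group = 2(z_α/2 + z_β)²σ²/d² = 2×(2.576 + 0.84)²×19.4²/6.1² = 236.1 → n = 237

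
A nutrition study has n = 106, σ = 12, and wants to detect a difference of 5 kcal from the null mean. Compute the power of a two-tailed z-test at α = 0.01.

SE = σ/√n = 12/√106 = 1.166. Non-centrality λ = d/SE = 5/1.166 = 4.29. Power ≈ Φ(λ - z_{α/2}) = Φ(4.29 - 2.576) = Φ(1.714) = 0.957.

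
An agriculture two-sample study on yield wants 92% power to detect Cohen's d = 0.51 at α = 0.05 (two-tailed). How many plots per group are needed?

z_{α/2} = 1.96, z_β = Φ⁻¹(0.92) = 1.405. For medium effect (d = 0.51): n per group = 2(z_{α/2} + z_β)²/d² = 2(1.96 + 1.405)²/0.51² = 87.1 → 88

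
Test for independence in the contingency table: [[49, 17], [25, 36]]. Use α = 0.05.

χ² = 14.421. df = 1, critical = 3.841. Reject H₀. Variables are dependent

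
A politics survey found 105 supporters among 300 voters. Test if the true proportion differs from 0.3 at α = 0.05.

p̂ = 0.35, p₀ = 0.3. z = (p̂ - p₀)/√(p₀(1-p₀)/n) = 1.89. Critical: ±1.96. Fail to reject H₀.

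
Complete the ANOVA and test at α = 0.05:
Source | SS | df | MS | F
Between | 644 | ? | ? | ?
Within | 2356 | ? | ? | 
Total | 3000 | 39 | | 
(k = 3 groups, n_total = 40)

df_between = 2, df_within = 37. MS_between = 322.0, MS_within = 63.68. F = 5.057, F_crit ≈ 3.252. Reject H₀.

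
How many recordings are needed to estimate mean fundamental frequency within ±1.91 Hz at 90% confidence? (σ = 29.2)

n = (z*σ/E)² = (1.645×29.2/1.91)² = 632.5 → n = 633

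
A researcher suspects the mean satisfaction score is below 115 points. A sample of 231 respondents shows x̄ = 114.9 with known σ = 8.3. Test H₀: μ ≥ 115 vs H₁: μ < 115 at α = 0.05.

z = -0.183. Critical value: -1.645. Fail to reject H₀.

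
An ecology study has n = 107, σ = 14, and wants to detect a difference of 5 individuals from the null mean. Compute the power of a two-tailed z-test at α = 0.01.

SE = σ/√n = 14/√107 = 1.353. Non-centrality λ = d/SE = 5/1.353 = 3.694. Power ≈ Φ(λ - z_{α/2}) = Φ(3.694 - 2.576) = Φ(1.118) = 0.868.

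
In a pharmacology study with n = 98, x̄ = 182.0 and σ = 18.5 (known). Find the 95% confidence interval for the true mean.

CI = x̄ ± z*(σ/√n) = 182.0 ± 1.96(18.5/√98) = 182.0 ± 3.66 = (178.34, 185.66)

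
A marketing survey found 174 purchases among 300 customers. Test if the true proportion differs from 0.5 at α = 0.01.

p̂ = 0.58, p₀ = 0.5. z = (p̂ - p₀)/√(p₀(1-p₀)/n) = 2.771. Critical: ±2.576. Reject H₀.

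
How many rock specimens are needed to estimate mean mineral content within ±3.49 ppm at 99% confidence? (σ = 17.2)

n = (z*σ/E)² = (2.576×17.2/3.49)² = 161.2 → n = 162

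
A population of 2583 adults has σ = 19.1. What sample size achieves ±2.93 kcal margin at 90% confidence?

Without FPC: n₀ = (1.645×19.1/2.93)² = 114.991. With FPC: n = n₀N/(n₀+N-1) = 110.1 → n = 111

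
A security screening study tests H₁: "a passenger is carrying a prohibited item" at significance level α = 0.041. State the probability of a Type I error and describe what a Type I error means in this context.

P(Type I error) = α = 0.041. A Type I error is rejecting H₀ when H₀ is actually true (false positive) — here, concluding that a passenger is carrying a prohibited item when in fact this is not the case. Consequence: detaining an innocent passenger — delay and inconvenience.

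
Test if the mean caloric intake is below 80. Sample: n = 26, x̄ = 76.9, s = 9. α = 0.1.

t = (76.9 - 80)/(9/√26) = -1.756, df = 25. Critical t = -1.316. Reject H₀.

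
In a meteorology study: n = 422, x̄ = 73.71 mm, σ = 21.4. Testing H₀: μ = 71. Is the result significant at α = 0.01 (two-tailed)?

z = (73.71 - 71)/(21.4/√422) = 2.601. Since |z| > 2.576, significant at α = 0.01.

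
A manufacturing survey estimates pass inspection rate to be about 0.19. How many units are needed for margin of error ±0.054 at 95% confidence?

n = z²p(1-p)/E² = 1.96²×0.19×0.81/0.054² = 202.8 → n = 203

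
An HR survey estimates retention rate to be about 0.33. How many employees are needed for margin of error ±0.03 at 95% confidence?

n = z²p(1-p)/E² = 1.96²×0.33×0.67/0.03² = 943.8 → n = 944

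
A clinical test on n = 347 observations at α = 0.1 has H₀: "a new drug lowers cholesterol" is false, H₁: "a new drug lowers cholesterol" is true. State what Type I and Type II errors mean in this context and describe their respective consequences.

Type I (false positive): concluding that a new drug lowers cholesterol when it is not — approving an ineffective drug — patients take a useless medication and may skip effective alternatives. Type II (false negative): failing to conclude that a new drug lowers cholesterol when it is — shelving an effective drug — patients miss out on a treatment that would have helped. Which is costlier depends on domain priorities and is a judgement call rather than a statistical fact.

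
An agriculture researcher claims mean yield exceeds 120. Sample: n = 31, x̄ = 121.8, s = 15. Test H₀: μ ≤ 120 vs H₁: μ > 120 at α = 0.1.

t = (121.8 - 120)/(15/√31) = 0.668, df = 30. Critical t = 1.31. Fail to reject H₀.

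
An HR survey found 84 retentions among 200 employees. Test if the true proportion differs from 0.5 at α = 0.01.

p̂ = 0.42, p₀ = 0.5. z = (p̂ - p₀)/√(p₀(1-p₀)/n) = -2.263. Critical: ±2.576. Fail to reject H₀.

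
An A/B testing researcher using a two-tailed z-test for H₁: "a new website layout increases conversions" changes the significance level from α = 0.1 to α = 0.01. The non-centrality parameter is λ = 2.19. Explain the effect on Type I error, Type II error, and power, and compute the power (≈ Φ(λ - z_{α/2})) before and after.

Decreasing α from 0.1 to 0.01:
• Type I error rate decreases (α is the Type I rate by definition).
• Critical value moves from z_{α/2} = 1.645 to 2.576, so power = Φ(λ - z_{α/2}) goes from Φ(2.19 - 1.645) = 0.707 to Φ(2.19 - 2.576) = 0.35.
• Type II error rate β = 1 - power therefore increases (0.293 → 0.65).
Appropriate when false positives are costly — here, rolling out a layout that doesn't actually help — wasted engineering effort.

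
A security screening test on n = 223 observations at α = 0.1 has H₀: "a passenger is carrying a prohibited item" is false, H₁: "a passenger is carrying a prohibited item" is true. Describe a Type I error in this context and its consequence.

Type I error: rejecting H₀ when it is true — concluding that a passenger is carrying a prohibited item when in fact it is not. Consequence: detaining an innocent passenger — delay and inconvenience.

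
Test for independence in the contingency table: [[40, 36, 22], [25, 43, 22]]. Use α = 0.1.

χ² = 3.748. df = 2, critical = 4.605. Fail to reject H₀. No evidence of dependence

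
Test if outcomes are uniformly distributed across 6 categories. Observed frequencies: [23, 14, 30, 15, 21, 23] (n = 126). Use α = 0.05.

Expected = 21 each. χ² = Σ(O-E)²/E = 8.286. df = 5, critical value = 11.07. Fail to reject H₀.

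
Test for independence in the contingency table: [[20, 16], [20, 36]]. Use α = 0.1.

χ² = 3.51. df = 1, critical = 2.706. Reject H₀. Variables are dependent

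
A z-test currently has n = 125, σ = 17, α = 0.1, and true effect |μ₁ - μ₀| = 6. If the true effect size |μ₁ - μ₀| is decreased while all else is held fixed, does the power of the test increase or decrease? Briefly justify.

Power decreases: a smaller true effect decreases the non-centrality λ = |μ₁ - μ₀|/(σ/√n).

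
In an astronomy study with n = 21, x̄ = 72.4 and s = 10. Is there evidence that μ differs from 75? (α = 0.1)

t = (x̄ - μ₀)/(s/√n) = (72.4 - 75)/(10/√21) = -1.191. df = 20, critical t = ±1.725. Fail to reject H₀.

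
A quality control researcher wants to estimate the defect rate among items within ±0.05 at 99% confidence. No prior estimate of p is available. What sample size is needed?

Conservative approach: use p = 0.5 (maximizes p(1-p) = 0.25). n = z²(0.25)/E² = 2.576²×0.25/0.05² = 663.6 → n = 664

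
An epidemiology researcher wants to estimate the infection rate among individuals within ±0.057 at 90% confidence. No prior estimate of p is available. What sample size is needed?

Conservative approach: use p = 0.5 (maximizes p(1-p) = 0.25). n = z²(0.25)/E² = 1.645²×0.25/0.057² = 208.2 → n = 209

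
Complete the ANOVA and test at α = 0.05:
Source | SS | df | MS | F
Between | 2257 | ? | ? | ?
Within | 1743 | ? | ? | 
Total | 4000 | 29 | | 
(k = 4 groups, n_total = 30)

df_between = 3, df_within = 26. MS_between = 752.33, MS_within = 67.04. F = 11.222, F_crit ≈ 2.975. Reject H₀.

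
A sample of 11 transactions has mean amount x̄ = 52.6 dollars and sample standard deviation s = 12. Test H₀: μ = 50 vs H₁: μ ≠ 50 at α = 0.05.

t = (x̄ - μ₀)/(s/√n) = (52.6 - 50)/(12/√11) = 0.719. df = 10, critical t = ±2.228. Fail to reject H₀.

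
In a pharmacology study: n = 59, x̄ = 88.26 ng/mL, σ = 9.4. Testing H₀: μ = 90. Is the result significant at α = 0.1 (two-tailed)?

z = (88.26 - 90)/(9.4/√59) = -1.422. Since |z| ≤ 1.645, not significant at α = 0.1.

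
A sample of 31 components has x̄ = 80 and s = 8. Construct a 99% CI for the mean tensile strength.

CI = x̄ ± t*(s/√n) = 80 ± 2.75(8/√31) = (76.05, 83.95)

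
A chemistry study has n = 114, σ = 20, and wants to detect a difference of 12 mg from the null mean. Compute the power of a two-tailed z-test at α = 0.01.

SE = σ/√n = 20/√114 = 1.873. Non-centrality λ = d/SE = 12/1.873 = 6.406. Power ≈ Φ(λ - z_{α/2}) = Φ(6.406 - 2.576) = Φ(3.83) = 1.0.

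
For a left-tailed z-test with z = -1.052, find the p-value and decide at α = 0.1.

p = P(Z < -1.052) = Φ(-1.052) ≈ 0.1464. Since p ≥ 0.1, fail to reject H₀ (not significant) at α = 0.1.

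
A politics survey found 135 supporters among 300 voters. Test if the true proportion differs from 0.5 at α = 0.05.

p̂ = 0.45, p₀ = 0.5. z = (p̂ - p₀)/√(p₀(1-p₀)/n) = -1.732. Critical: ±1.96. Fail to reject H₀.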